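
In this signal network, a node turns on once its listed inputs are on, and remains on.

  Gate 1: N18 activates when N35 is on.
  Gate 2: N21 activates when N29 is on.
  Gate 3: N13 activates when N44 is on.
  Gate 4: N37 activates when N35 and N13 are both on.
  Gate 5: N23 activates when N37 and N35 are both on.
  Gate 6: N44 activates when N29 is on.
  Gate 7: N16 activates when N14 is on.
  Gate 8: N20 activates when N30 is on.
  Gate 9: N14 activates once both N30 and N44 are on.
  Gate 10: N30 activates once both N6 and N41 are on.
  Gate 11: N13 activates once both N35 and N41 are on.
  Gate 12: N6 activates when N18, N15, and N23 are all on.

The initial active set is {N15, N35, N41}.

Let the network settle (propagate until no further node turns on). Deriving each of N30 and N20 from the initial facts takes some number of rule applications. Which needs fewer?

N30

N30: Gate 11: N35 and N41 on → N13 on. Gate 1: N35 on → N18 on. N35 and N13 are on, so N37 activates (Gate 4). N37 and N35 are on, so N23 activates (Gate 5). N18, N15, and N23 are on, so N6 activates (Gate 12). N6 and N41 are on, so N30 activates (Gate 10). [6 rule applications]
N20: Gate 11: N35 and N41 on → N13 on. Gate 1: N35 on → N18 on. N35 and N13 are on, so N37 activates (Gate 4). N37 and N35 are on, so N23 activates (Gate 5). Gate 12: N18, N15, and N23 on → N6 on. Gate 10: N6 and N41 on → N30 on. N30 is on, so N20 activates (Gate 8). [7 rule applications]
N30 needs fewer.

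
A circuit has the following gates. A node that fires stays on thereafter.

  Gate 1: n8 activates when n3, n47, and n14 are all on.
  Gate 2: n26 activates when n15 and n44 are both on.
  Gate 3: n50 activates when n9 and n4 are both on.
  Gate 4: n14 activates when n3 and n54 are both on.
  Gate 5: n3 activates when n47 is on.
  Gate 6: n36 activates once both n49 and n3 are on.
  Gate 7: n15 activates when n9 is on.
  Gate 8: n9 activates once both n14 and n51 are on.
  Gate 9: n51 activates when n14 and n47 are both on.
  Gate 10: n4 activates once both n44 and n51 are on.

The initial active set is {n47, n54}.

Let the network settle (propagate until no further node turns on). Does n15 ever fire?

Gate 5: n47 on → n3 on.
n3 and n54 are on, so n14 activates (Gate 4).
n14 and n47 are on, so n51 activates (Gate 9).
Gate 8: n14 and n51 on → n9 on.
Gate 7: n9 on → n15 on.

Yes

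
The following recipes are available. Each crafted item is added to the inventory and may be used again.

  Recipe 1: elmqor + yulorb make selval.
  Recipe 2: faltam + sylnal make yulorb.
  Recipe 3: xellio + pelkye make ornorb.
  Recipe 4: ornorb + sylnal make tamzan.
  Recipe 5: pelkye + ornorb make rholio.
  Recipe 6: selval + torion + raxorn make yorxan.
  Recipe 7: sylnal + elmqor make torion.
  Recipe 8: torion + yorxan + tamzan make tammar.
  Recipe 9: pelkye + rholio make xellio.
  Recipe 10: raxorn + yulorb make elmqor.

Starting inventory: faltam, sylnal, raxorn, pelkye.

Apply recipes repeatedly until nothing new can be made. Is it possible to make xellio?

No

xellio would need pelkye and rholio (Recipe 9), but rholio is never obtained.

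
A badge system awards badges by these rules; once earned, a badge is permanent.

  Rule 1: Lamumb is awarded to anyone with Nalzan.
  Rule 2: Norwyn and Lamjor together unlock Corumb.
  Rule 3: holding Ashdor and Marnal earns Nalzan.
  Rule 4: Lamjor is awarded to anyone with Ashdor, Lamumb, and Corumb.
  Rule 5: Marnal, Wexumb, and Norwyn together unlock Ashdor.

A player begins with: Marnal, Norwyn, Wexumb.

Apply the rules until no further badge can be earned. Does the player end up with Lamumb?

With Marnal, Wexumb, and Norwyn, Ashdor is earned (Rule 5).
With Ashdor and Marnal, Nalzan is earned (Rule 3).
With Nalzan, Lamumb is earned (Rule 1).

Yes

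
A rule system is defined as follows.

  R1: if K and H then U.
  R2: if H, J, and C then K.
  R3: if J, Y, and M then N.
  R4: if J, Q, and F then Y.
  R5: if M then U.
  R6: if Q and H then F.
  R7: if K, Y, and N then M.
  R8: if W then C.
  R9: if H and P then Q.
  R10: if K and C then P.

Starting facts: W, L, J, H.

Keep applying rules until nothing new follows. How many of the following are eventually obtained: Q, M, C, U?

3

W holds, so C follows (R8).
H, J, and C hold, so K follows (R2).
K and C hold, so P follows (R10).
From K and H, R1 gives U.
From H and P, R9 gives Q.
Q: reached.
M would need K, Y, and N (R7), but N is never established.
C: reached.
U: reached.
Reached: Q, C, and U — 3 of the 4.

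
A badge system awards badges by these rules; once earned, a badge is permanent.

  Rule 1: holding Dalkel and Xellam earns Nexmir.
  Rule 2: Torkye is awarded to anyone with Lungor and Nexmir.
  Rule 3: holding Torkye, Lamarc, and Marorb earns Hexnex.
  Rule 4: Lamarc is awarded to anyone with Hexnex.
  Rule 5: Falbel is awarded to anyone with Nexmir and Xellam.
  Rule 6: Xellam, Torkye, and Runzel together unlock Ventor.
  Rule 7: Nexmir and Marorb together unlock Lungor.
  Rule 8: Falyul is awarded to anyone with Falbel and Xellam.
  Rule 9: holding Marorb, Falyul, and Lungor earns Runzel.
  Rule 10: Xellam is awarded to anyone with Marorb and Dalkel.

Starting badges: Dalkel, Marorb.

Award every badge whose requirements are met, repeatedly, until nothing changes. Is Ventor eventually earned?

Yes

With Marorb and Dalkel, Xellam is earned (Rule 10).
With Dalkel and Xellam, Nexmir is earned (Rule 1).
With Nexmir and Xellam, Falbel is earned (Rule 5).
With Nexmir and Marorb, Lungor is earned (Rule 7).
With Lungor and Nexmir, Torkye is earned (Rule 2).
With Falbel and Xellam, Falyul is earned (Rule 8).
With Marorb, Falyul, and Lungor, Runzel is earned (Rule 9).
With Xellam, Torkye, and Runzel, Ventor is earned (Rule 6).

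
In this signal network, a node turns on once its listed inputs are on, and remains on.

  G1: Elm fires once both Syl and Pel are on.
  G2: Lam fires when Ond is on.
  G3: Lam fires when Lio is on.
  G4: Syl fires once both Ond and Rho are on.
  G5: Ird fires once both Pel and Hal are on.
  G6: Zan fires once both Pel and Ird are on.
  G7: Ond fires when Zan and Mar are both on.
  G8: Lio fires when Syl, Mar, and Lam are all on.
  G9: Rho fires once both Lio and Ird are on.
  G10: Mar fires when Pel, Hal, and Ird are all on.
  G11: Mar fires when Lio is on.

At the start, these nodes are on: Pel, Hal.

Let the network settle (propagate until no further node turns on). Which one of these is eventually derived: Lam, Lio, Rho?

Lam

G5: Pel and Hal on → Ird on.
G10: Pel, Hal, and Ird on → Mar on.
Pel and Ird are on, so Zan fires (G6).
Zan and Mar are on, so Ond fires (G7).
G2: Ond on → Lam on.
Lio would need Syl, Mar, and Lam (G8), but Syl never turns on. Rho would need Lio and Ird (G9), but Lio never turns on.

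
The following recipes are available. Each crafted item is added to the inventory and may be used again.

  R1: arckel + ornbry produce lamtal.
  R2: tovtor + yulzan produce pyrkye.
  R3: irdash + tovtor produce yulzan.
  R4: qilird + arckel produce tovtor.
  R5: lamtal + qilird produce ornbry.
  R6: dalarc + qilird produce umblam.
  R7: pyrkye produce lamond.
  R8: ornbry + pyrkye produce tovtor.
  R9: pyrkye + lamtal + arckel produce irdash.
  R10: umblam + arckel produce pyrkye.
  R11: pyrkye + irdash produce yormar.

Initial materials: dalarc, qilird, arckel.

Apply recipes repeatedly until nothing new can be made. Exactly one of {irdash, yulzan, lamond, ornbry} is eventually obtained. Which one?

lamond

dalarc + qilird → umblam (R6).
umblam + arckel → pyrkye (R10).
Using R7, pyrkye makes lamond.
yulzan would need irdash and tovtor (R3), but irdash is never obtained. irdash would need pyrkye, lamtal, and arckel (R9), but lamtal is never obtained. ornbry would need lamtal and qilird (R5), but lamtal is never obtained.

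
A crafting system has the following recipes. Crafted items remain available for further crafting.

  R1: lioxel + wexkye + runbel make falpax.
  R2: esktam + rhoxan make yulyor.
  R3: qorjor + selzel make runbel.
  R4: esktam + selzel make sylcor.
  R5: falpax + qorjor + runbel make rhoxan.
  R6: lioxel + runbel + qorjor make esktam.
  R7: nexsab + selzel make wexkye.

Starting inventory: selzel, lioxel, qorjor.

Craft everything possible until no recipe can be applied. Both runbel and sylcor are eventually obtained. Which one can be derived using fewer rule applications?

runbel: qorjor + selzel → runbel (R3). [1 rule application]
sylcor: Using R3, qorjor and selzel make runbel. lioxel + runbel + qorjor → esktam (R6). esktam + selzel → sylcor (R4). [3 rule applications]
runbel needs fewer.

runbel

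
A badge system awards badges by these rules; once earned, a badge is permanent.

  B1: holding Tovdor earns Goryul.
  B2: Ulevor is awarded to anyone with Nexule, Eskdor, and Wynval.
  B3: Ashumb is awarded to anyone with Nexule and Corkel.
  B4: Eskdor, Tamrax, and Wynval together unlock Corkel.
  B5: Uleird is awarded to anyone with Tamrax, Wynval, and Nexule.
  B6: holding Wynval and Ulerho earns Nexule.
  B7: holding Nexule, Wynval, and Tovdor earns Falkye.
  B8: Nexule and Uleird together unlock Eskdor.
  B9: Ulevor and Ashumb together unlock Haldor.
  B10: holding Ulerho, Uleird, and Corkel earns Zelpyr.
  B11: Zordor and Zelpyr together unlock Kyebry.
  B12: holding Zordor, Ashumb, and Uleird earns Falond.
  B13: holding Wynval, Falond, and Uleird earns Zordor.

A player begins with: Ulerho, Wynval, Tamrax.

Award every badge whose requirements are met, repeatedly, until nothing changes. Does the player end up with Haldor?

Yes

With Wynval and Ulerho, Nexule is earned (B6).
With Tamrax, Wynval, and Nexule, Uleird is earned (B5).
With Nexule and Uleird, Eskdor is earned (B8).
With Eskdor, Tamrax, and Wynval, Corkel is earned (B4).
With Nexule, Eskdor, and Wynval, Ulevor is earned (B2).
With Nexule and Corkel, Ashumb is earned (B3).
With Ulevor and Ashumb, Haldor is earned (B9).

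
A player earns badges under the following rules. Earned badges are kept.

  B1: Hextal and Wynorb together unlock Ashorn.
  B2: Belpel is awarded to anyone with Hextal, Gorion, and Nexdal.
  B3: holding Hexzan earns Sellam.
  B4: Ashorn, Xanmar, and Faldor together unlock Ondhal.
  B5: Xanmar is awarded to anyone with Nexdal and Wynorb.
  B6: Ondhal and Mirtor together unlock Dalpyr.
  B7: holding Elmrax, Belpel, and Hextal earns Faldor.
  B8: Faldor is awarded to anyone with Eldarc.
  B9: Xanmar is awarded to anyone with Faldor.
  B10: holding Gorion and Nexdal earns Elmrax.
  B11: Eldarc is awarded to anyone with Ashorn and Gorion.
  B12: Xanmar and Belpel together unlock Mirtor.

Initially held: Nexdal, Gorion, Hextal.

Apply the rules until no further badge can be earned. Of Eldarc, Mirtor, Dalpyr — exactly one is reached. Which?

With Hextal, Gorion, and Nexdal, Belpel is earned (B2).
With Gorion and Nexdal, Elmrax is earned (B10).
With Elmrax, Belpel, and Hextal, Faldor is earned (B7).
With Faldor, Xanmar is earned (B9).
With Xanmar and Belpel, Mirtor is earned (B12).
Dalpyr would need Ondhal and Mirtor (B6), but Ondhal is never earned. Eldarc would need Ashorn and Gorion (B11), but Ashorn is never earned.

Mirtor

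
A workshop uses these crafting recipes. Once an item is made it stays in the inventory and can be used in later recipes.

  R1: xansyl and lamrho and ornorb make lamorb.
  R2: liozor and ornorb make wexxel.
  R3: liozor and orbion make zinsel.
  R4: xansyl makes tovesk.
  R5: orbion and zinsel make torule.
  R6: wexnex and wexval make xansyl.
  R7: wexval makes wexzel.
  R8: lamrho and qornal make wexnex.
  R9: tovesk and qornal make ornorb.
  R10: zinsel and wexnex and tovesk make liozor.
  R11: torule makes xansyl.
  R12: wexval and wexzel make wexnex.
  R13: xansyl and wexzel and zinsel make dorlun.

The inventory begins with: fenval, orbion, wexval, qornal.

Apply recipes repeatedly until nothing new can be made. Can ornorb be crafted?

Yes

Using R7, wexval makes wexzel.
wexval and wexzel → wexnex (R12).
wexnex and wexval → xansyl (R6).
Using R4, xansyl makes tovesk.
Using R9, tovesk and qornal make ornorb.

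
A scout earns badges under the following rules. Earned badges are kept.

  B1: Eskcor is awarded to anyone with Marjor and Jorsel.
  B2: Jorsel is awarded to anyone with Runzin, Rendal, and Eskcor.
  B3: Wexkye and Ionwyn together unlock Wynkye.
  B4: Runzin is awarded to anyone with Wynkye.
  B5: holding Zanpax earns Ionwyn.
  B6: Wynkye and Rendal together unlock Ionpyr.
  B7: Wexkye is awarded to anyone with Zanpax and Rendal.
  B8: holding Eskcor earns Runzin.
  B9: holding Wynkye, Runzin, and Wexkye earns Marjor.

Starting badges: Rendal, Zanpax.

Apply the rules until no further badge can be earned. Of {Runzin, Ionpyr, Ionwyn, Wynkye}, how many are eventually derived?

4

With Zanpax, Ionwyn is earned (B5).
With Zanpax and Rendal, Wexkye is earned (B7).
With Wexkye and Ionwyn, Wynkye is earned (B3).
With Wynkye and Rendal, Ionpyr is earned (B6).
With Wynkye, Runzin is earned (B4).
Runzin: reached.
Ionpyr: reached.
Ionwyn: reached.
Wynkye: reached.
All 4 are reached.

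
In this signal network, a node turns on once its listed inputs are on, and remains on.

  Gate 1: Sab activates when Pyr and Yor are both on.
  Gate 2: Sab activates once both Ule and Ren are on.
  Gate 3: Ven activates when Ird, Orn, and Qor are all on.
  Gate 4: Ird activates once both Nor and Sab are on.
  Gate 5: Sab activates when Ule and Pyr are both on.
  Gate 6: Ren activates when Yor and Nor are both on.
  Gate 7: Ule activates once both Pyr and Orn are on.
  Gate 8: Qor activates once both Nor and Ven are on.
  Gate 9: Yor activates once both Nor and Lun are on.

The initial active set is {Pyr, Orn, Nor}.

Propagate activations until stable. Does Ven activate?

No

Ven would need Ird, Orn, and Qor (Gate 3), but Qor never turns on.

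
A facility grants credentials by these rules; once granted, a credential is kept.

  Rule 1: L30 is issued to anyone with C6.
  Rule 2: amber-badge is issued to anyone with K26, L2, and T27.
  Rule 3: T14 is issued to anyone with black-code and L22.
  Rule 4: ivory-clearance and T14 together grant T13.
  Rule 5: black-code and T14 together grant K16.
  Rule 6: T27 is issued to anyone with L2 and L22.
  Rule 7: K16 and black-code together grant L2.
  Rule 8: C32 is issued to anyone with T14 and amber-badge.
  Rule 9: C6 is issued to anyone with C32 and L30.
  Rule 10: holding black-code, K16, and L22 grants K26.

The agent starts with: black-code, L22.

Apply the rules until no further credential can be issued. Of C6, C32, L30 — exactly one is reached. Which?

C32

Holding black-code and L22 grants T14 (Rule 3).
Holding black-code and T14 grants K16 (Rule 5).
Holding black-code, K16, and L22 grants K26 (Rule 10).
Holding K16 and black-code grants L2 (Rule 7).
Holding L2 and L22 grants T27 (Rule 6).
Holding K26, L2, and T27 grants amber-badge (Rule 2).
Holding T14 and amber-badge grants C32 (Rule 8).
C6 would need C32 and L30 (Rule 9), but L30 is never granted. L30 would need C6 (Rule 1), but C6 is never granted.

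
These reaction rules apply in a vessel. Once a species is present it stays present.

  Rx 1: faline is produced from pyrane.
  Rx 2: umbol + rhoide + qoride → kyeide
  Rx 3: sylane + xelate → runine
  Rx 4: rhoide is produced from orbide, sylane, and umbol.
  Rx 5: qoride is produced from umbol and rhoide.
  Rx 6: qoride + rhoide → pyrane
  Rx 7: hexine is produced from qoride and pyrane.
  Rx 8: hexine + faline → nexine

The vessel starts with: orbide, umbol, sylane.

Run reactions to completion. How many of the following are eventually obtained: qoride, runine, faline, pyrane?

3

orbide, sylane, and umbol present → rhoide forms (Rx 4).
umbol and rhoide present → qoride forms (Rx 5).
qoride and rhoide present → pyrane forms (Rx 6).
pyrane present → faline forms (Rx 1).
qoride: reached.
runine would need sylane and xelate (Rx 3), but xelate never forms.
faline: reached.
pyrane: reached.
Reached: qoride, faline, and pyrane — 3 of the 4.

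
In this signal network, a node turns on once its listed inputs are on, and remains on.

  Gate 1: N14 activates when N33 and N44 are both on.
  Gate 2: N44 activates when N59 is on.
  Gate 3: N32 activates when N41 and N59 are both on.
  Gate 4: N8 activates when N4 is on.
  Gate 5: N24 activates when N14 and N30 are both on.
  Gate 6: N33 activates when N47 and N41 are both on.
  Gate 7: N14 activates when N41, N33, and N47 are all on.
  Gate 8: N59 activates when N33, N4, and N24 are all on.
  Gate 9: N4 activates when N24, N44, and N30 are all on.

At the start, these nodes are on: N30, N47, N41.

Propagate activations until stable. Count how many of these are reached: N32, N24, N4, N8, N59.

Gate 6: N47 and N41 on → N33 on.
Gate 7: N41, N33, and N47 on → N14 on.
Gate 5: N14 and N30 on → N24 on.
N32 would need N41 and N59 (Gate 3), but N59 never turns on.
N24: reached.
N4 would need N24, N44, and N30 (Gate 9), but N44 never turns on.
N8 would need N4 (Gate 4), but N4 never turns on.
N59 would need N33, N4, and N24 (Gate 8), but N4 never turns on.
Reached: N24 — 1 of the 5.

1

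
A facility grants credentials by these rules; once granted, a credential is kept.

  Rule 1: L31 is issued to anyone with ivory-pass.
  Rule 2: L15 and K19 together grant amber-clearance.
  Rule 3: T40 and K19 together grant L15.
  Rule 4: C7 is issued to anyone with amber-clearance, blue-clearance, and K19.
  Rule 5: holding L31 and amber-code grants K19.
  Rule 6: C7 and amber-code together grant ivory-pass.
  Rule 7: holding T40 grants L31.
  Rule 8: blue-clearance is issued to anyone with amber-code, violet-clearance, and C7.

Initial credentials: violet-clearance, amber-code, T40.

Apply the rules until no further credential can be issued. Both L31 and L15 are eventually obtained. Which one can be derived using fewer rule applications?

L31

L31: Holding T40 grants L31 (Rule 7). [1 rule application]
L15: Holding T40 grants L31 (Rule 7). Holding L31 and amber-code grants K19 (Rule 5). Holding T40 and K19 grants L15 (Rule 3). [3 rule applications]
L31 needs fewer.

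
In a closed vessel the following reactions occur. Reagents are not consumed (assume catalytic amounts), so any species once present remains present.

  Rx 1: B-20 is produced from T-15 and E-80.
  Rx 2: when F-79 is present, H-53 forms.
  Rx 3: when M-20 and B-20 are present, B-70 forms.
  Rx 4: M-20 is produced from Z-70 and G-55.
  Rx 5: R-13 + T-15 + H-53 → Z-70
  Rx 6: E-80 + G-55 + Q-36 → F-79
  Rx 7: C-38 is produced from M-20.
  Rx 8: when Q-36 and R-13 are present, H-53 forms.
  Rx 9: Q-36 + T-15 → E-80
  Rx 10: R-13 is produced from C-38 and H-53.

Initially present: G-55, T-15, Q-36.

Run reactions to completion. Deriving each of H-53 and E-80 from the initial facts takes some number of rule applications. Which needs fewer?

E-80

E-80: Q-36 and T-15 present → E-80 forms (Rx 9). [1 rule application]
H-53: Q-36 and T-15 present → E-80 forms (Rx 9). E-80, G-55, and Q-36 present → F-79 forms (Rx 6). F-79 present → H-53 forms (Rx 2). [3 rule applications]
E-80 needs fewer.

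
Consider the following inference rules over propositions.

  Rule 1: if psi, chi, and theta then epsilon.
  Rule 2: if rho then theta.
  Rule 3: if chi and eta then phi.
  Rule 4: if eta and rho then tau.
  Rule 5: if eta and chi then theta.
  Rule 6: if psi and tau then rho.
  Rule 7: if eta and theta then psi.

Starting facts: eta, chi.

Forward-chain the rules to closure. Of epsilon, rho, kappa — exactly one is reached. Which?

eta and chi hold, so theta follows (Rule 5).
eta and theta hold, so psi follows (Rule 7).
psi, chi, and theta hold, so epsilon follows (Rule 1).
No rule produces kappa, and it is not given. rho would need psi and tau (Rule 6), but tau is never established.

epsilon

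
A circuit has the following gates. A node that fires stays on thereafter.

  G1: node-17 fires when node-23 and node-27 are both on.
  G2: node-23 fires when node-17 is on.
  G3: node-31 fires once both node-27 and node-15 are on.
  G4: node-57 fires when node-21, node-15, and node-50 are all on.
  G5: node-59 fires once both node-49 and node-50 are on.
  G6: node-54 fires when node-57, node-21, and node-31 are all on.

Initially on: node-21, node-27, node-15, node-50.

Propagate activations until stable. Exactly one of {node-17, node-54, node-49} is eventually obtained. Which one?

node-21, node-15, and node-50 are on, so node-57 fires (G4).
G3: node-27 and node-15 on → node-31 on.
G6: node-57, node-21, and node-31 on → node-54 on.
No rule produces node-49, and it is not given. node-17 would need node-23 and node-27 (G1), but node-23 never turns on.

node-54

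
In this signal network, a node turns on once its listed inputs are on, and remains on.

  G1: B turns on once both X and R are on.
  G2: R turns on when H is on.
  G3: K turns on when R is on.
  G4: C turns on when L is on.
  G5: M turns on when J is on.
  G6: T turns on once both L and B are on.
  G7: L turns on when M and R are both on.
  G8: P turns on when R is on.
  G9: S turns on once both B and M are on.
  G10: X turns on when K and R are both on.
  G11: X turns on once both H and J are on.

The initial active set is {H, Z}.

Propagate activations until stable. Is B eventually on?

Yes

H is on, so R turns on (G2).
R is on, so K turns on (G3).
K and R are on, so X turns on (G10).
X and R are on, so B turns on (G1).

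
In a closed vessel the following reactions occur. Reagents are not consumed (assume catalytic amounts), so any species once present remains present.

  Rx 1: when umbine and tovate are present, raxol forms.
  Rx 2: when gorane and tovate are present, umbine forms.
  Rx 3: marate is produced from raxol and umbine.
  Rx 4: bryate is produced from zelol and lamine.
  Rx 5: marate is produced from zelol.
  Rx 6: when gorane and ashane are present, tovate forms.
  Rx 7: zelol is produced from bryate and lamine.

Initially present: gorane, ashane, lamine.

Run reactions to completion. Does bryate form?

No

bryate would need zelol and lamine (Rx 4), but zelol never forms.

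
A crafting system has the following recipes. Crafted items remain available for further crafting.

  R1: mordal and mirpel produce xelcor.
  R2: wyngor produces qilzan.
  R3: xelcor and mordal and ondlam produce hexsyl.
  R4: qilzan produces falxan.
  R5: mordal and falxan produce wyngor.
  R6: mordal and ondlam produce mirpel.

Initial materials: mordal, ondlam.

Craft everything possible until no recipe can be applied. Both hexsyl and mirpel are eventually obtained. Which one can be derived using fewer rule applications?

mirpel

mirpel: mordal and ondlam → mirpel (R6). [1 rule application]
hexsyl: Using R6, mordal and ondlam make mirpel. Using R1, mordal and mirpel make xelcor. xelcor and mordal and ondlam → hexsyl (R3). [3 rule applications]
mirpel needs fewer.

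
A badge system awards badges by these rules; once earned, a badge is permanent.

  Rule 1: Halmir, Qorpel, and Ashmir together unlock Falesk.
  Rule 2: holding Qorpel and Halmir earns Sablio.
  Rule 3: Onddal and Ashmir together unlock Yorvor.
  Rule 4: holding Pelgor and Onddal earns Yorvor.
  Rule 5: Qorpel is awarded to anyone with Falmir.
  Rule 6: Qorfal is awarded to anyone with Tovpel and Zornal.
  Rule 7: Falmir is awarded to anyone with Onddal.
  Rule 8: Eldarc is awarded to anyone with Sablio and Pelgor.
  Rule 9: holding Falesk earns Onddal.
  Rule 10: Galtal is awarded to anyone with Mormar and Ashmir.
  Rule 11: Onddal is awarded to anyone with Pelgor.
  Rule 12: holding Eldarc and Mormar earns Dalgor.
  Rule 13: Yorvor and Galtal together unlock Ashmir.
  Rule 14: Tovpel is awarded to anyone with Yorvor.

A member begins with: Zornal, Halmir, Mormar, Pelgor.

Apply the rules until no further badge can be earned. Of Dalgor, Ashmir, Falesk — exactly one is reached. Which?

With Pelgor, Onddal is earned (Rule 11).
With Onddal, Falmir is earned (Rule 7).
With Falmir, Qorpel is earned (Rule 5).
With Qorpel and Halmir, Sablio is earned (Rule 2).
With Sablio and Pelgor, Eldarc is earned (Rule 8).
With Eldarc and Mormar, Dalgor is earned (Rule 12).
Ashmir would need Yorvor and Galtal (Rule 13), but Galtal is never earned. Falesk would need Halmir, Qorpel, and Ashmir (Rule 1), but Ashmir is never earned.

Dalgor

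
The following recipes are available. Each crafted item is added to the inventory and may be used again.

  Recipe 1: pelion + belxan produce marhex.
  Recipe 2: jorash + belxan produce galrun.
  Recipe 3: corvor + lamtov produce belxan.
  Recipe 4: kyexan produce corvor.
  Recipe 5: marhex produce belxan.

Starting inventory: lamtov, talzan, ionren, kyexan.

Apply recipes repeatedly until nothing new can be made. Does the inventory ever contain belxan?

Yes

kyexan → corvor (Recipe 4).
Using Recipe 3, corvor and lamtov make belxan.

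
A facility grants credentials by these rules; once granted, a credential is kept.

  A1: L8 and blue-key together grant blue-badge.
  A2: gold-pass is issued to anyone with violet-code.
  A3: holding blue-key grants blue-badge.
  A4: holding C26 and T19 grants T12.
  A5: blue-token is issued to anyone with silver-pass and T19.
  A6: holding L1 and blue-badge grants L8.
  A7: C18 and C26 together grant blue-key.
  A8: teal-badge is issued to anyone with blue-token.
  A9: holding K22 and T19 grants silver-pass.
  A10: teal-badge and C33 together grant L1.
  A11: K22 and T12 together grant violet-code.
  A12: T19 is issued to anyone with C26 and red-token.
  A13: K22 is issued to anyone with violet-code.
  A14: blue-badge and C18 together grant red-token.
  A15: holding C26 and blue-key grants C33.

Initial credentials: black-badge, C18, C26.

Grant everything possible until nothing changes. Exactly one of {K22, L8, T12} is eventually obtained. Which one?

T12

Holding C18 and C26 grants blue-key (A7).
Holding blue-key grants blue-badge (A3).
Holding blue-badge and C18 grants red-token (A14).
Holding C26 and red-token grants T19 (A12).
Holding C26 and T19 grants T12 (A4).
K22 would need violet-code (A13), but violet-code is never granted. L8 would need L1 and blue-badge (A6), but L1 is never granted.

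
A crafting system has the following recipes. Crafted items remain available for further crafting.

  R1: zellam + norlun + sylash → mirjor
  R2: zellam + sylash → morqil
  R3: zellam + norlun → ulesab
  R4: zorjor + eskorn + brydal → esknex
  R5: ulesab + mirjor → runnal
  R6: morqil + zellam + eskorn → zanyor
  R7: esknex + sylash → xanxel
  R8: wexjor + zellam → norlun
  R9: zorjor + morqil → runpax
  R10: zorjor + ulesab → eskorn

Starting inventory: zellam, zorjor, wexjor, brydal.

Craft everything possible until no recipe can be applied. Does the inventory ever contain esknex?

Yes

wexjor + zellam → norlun (R8).
Using R3, zellam and norlun make ulesab.
zorjor + ulesab → eskorn (R10).
zorjor + eskorn + brydal → esknex (R4).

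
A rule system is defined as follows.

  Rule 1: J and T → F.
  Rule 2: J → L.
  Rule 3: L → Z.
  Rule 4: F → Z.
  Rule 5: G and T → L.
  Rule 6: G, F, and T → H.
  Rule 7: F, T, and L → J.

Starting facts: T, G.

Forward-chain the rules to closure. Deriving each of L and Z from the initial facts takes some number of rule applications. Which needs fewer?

L: From G and T, Rule 5 gives L. [1 rule application]
Z: From G and T, Rule 5 gives L. L holds, so Z follows (Rule 3). [2 rule applications]
L needs fewer.

L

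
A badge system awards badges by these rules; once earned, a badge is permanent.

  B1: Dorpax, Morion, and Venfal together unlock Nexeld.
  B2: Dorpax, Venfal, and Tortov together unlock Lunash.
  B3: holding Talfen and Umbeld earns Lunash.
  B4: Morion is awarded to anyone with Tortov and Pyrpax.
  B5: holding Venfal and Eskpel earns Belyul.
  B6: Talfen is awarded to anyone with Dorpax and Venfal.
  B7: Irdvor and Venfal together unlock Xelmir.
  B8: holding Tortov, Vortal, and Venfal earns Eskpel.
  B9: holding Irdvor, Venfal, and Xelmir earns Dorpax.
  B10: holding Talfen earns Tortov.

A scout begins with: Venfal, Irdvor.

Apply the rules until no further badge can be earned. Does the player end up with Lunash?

Yes

With Irdvor and Venfal, Xelmir is earned (B7).
With Irdvor, Venfal, and Xelmir, Dorpax is earned (B9).
With Dorpax and Venfal, Talfen is earned (B6).
With Talfen, Tortov is earned (B10).
With Dorpax, Venfal, and Tortov, Lunash is earned (B2).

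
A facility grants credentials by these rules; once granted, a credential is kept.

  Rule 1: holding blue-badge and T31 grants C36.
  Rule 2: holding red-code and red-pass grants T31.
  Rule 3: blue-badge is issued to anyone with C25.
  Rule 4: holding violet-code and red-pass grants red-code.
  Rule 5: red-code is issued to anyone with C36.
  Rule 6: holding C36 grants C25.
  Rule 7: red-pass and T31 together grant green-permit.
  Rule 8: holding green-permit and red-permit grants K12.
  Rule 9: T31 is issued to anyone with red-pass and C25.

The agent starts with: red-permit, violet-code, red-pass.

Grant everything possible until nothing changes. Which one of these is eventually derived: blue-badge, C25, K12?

K12

Holding violet-code and red-pass grants red-code (Rule 4).
Holding red-code and red-pass grants T31 (Rule 2).
Holding red-pass and T31 grants green-permit (Rule 7).
Holding green-permit and red-permit grants K12 (Rule 8).
C25 would need C36 (Rule 6), but C36 is never granted. blue-badge would need C25 (Rule 3), but C25 is never granted.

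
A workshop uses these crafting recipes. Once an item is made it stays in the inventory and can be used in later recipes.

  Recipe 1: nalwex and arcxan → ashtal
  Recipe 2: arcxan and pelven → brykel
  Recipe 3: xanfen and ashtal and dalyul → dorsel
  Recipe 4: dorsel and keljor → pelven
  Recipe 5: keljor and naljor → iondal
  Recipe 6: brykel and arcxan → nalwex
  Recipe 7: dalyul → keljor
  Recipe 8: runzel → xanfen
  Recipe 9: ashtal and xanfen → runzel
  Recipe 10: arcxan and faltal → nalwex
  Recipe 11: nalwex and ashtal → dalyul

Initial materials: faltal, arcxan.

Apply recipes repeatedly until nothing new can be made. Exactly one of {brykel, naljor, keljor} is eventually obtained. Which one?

arcxan and faltal → nalwex (Recipe 10).
Using Recipe 1, nalwex and arcxan make ashtal.
Using Recipe 11, nalwex and ashtal make dalyul.
dalyul → keljor (Recipe 7).
brykel would need arcxan and pelven (Recipe 2), but pelven is never obtained. No rule produces naljor, and it is not given.

keljor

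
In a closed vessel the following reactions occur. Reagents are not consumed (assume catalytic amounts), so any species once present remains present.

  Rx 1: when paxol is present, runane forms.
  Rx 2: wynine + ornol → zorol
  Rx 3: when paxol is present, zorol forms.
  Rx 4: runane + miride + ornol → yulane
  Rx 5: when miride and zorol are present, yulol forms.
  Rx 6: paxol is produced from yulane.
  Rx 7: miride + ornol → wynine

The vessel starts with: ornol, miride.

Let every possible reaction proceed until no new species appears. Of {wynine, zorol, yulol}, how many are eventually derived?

3

miride and ornol present → wynine forms (Rx 7).
wynine and ornol present → zorol forms (Rx 2).
miride and zorol present → yulol forms (Rx 5).
wynine: reached.
zorol: reached.
yulol: reached.
All 3 are reached.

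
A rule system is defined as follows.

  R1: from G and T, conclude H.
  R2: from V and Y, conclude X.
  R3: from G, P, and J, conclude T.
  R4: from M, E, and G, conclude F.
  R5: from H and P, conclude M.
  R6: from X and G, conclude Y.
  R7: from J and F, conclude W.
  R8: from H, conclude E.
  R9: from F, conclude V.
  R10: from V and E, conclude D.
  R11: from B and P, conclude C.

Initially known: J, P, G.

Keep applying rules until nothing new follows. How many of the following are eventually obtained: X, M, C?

G, P, and J hold, so T follows (R3).
From G and T, R1 gives H.
From H and P, R5 gives M.
X would need V and Y (R2), but Y is never established.
M: reached.
C would need B and P (R11), but B is never established.
Reached: M — 1 of the 3.

1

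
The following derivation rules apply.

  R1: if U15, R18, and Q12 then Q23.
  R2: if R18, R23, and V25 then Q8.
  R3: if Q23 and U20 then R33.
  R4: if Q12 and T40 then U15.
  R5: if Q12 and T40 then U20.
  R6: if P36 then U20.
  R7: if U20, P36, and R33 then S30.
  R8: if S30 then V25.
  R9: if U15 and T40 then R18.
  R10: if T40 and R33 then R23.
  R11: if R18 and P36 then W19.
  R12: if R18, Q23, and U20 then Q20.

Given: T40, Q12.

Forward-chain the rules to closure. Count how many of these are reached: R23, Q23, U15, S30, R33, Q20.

5

From Q12 and T40, R5 gives U20.
Q12 and T40 hold, so U15 follows (R4).
From U15 and T40, R9 gives R18.
From U15, R18, and Q12, R1 gives Q23.
From Q23 and U20, R3 gives R33.
From R18, Q23, and U20, R12 gives Q20.
From T40 and R33, R10 gives R23.
R23: reached.
Q23: reached.
U15: reached.
S30 would need U20, P36, and R33 (R7), but P36 is never established.
R33: reached.
Q20: reached.
Reached: R23, Q23, U15, R33, and Q20 — 5 of the 6.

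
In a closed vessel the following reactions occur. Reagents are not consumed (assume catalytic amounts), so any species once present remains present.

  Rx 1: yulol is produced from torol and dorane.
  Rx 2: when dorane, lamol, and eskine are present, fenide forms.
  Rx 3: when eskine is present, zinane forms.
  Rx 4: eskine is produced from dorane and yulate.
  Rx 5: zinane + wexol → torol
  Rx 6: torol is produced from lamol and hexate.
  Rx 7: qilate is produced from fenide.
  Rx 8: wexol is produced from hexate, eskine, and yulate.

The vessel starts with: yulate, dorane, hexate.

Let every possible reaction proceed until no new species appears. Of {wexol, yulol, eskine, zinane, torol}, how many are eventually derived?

5

dorane and yulate present → eskine forms (Rx 4).
hexate, eskine, and yulate present → wexol forms (Rx 8).
eskine present → zinane forms (Rx 3).
zinane and wexol present → torol forms (Rx 5).
torol and dorane present → yulol forms (Rx 1).
wexol: reached.
yulol: reached.
eskine: reached.
zinane: reached.
torol: reached.
All 5 are reached.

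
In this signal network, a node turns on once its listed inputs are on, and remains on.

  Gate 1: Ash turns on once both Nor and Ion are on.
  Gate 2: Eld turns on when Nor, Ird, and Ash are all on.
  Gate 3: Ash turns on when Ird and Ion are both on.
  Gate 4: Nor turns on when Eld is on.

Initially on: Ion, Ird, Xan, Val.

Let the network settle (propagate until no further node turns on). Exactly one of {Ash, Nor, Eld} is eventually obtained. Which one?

Ash

Ird and Ion are on, so Ash turns on (Gate 3).
Nor would need Eld (Gate 4), but Eld never turns on. Eld would need Nor, Ird, and Ash (Gate 2), but Nor never turns on.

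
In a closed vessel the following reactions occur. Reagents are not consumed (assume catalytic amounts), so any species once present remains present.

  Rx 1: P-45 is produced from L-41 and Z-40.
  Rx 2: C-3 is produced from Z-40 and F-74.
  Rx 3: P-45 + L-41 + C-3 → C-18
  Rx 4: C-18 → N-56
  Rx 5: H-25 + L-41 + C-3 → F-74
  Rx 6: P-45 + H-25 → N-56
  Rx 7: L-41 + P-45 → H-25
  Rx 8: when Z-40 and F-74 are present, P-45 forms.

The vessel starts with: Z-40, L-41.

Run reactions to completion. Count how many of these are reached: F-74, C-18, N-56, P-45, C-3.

2

L-41 and Z-40 present → P-45 forms (Rx 1).
L-41 and P-45 present → H-25 forms (Rx 7).
P-45 and H-25 present → N-56 forms (Rx 6).
F-74 would need H-25, L-41, and C-3 (Rx 5), but C-3 never forms.
C-18 would need P-45, L-41, and C-3 (Rx 3), but C-3 never forms.
N-56: reached.
P-45: reached.
C-3 would need Z-40 and F-74 (Rx 2), but F-74 never forms.
Reached: N-56 and P-45 — 2 of the 5.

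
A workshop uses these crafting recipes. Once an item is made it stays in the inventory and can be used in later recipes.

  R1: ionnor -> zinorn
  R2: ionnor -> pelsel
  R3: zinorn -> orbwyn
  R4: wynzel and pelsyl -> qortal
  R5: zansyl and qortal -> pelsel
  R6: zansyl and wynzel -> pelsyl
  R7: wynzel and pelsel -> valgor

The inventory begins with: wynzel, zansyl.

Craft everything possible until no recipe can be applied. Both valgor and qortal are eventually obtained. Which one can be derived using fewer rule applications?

qortal

qortal: Using R6, zansyl and wynzel make pelsyl. Using R4, wynzel and pelsyl make qortal. [2 rule applications]
valgor: Using R6, zansyl and wynzel make pelsyl. Using R4, wynzel and pelsyl make qortal. zansyl and qortal -> pelsel (R5). Using R7, wynzel and pelsel make valgor. [4 rule applications]
qortal needs fewer.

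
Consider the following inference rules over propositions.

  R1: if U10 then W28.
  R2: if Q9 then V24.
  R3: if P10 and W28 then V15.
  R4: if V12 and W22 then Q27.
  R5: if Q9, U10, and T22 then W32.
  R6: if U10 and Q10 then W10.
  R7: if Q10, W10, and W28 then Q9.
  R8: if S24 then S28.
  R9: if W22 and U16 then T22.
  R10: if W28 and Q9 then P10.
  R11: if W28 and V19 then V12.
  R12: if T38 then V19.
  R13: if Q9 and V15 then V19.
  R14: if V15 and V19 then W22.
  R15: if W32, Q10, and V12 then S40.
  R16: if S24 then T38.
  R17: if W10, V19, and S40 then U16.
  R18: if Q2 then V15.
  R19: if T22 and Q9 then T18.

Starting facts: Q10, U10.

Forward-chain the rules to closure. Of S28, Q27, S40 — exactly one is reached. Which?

Q27

U10 and Q10 hold, so W10 follows (R6).
U10 holds, so W28 follows (R1).
Q10, W10, and W28 hold, so Q9 follows (R7).
From W28 and Q9, R10 gives P10.
From P10 and W28, R3 gives V15.
Q9 and V15 hold, so V19 follows (R13).
From V15 and V19, R14 gives W22.
From W28 and V19, R11 gives V12.
From V12 and W22, R4 gives Q27.
S28 would need S24 (R8), but S24 is never established. S40 would need W32, Q10, and V12 (R15), but W32 is never established.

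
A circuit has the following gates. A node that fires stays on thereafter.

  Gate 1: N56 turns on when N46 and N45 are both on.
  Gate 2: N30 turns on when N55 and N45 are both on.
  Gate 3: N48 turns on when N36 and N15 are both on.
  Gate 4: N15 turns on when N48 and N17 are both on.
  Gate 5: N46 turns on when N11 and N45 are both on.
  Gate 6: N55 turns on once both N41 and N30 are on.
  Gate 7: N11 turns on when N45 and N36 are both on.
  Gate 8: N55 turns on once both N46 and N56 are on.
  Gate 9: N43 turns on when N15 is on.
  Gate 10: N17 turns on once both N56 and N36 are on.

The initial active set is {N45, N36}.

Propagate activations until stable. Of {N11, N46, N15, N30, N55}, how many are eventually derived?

Gate 7: N45 and N36 on → N11 on.
N11 and N45 are on, so N46 turns on (Gate 5).
N46 and N45 are on, so N56 turns on (Gate 1).
Gate 8: N46 and N56 on → N55 on.
Gate 2: N55 and N45 on → N30 on.
N11: reached.
N46: reached.
N15 would need N48 and N17 (Gate 4), but N48 never turns on.
N30: reached.
N55: reached.
Reached: N11, N46, N30, and N55 — 4 of the 5.

4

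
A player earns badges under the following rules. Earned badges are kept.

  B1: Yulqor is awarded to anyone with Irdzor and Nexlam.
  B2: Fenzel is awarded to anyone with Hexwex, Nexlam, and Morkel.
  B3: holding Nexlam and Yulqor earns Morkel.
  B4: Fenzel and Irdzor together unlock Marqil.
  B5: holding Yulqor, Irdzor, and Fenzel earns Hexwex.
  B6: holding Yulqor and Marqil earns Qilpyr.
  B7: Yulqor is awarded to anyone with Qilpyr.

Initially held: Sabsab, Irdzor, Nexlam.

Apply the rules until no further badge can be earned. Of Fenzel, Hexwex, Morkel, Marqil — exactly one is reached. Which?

Morkel

With Irdzor and Nexlam, Yulqor is earned (B1).
With Nexlam and Yulqor, Morkel is earned (B3).
Marqil would need Fenzel and Irdzor (B4), but Fenzel is never earned. Hexwex would need Yulqor, Irdzor, and Fenzel (B5), but Fenzel is never earned. Fenzel would need Hexwex, Nexlam, and Morkel (B2), but Hexwex is never earned.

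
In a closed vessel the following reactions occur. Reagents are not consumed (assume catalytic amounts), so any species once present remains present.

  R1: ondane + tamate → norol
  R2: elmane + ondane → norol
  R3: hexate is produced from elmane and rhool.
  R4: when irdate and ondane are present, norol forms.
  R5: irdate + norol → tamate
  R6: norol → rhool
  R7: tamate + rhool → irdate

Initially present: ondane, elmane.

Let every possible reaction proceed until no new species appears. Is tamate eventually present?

tamate would need irdate and norol (R5), but irdate never forms.

No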